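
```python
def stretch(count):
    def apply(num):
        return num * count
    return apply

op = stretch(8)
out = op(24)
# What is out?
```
192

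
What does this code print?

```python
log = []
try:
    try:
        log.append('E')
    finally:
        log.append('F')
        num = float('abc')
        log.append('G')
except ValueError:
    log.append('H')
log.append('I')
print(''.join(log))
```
EFHI

Exception in inner finally caught by outer except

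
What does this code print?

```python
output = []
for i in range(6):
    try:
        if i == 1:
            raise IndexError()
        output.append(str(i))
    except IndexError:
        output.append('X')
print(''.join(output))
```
0X2345

Exception on i=1 caught, loop continues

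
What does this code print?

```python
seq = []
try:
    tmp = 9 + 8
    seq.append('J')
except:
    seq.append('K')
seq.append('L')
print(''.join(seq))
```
JL

No exception, try block completes normally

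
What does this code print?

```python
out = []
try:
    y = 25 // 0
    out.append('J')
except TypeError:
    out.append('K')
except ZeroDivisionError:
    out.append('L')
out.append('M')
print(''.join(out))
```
LM

ZeroDivisionError is caught by its specific handler, not TypeError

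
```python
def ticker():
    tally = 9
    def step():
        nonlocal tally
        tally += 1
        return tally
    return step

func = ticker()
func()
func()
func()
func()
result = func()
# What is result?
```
14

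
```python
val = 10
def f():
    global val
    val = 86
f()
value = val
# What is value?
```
86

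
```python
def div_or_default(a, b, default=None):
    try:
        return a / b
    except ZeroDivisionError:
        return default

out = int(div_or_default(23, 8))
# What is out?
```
2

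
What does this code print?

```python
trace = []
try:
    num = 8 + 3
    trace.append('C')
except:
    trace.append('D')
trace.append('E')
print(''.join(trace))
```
CE

No exception, try block completes normally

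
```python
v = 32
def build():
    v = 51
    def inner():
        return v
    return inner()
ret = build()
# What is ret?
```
51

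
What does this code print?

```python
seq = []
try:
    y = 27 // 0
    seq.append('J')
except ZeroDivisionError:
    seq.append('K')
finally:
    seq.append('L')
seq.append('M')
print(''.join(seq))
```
KLM

finally always runs, even after exception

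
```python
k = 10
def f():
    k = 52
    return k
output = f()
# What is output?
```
52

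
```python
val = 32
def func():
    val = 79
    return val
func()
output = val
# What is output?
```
32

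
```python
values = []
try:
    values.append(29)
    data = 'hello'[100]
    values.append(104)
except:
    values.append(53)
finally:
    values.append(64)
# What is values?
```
[29, 53, 64]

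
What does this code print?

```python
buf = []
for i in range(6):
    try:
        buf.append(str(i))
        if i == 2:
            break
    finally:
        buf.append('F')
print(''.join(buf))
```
0F1F2F

finally runs even when breaking out of loop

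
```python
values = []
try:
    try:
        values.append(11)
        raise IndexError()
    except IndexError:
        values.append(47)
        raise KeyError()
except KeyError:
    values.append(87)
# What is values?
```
[11, 47, 87]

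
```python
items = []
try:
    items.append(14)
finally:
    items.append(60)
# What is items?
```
[14, 60]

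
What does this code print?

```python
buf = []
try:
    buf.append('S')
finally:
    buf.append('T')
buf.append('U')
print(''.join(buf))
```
STU

try/finally without except, no exception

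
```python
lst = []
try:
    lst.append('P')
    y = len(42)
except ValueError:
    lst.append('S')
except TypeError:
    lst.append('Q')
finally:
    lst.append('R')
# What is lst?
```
['P', 'Q', 'R']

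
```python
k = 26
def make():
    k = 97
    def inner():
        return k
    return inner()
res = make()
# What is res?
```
97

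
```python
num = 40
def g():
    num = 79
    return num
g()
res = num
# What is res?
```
40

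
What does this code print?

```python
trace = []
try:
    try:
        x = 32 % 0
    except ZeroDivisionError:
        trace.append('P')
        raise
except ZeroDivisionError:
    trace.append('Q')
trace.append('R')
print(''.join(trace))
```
PQR

raise without argument re-raises current exception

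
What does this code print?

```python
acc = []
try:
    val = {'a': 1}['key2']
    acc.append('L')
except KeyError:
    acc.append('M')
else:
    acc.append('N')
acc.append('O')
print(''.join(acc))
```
MO

else block skipped when exception is caught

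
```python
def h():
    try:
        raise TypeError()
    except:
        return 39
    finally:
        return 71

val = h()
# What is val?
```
71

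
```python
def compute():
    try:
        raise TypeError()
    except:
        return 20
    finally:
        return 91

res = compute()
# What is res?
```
91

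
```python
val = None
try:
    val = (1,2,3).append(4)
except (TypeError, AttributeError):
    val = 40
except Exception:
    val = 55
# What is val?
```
40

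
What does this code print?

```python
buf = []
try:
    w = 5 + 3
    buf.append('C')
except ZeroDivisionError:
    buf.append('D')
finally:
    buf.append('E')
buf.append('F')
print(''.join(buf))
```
CEF

finally runs after normal execution too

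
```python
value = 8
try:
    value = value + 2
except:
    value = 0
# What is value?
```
10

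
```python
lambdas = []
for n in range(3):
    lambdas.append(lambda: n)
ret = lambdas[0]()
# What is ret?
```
2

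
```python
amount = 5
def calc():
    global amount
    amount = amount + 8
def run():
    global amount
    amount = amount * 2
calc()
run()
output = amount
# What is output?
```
26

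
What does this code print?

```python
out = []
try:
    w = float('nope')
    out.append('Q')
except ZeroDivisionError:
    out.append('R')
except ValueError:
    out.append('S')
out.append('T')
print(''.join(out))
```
ST

ValueError is caught by its specific handler, not ZeroDivisionError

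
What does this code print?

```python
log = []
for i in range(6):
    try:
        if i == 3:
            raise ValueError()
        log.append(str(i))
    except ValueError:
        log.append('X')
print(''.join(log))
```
012X45

Exception on i=3 caught, loop continues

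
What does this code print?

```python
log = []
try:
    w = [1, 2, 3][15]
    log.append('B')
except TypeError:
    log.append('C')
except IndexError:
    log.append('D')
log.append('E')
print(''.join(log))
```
DE

IndexError is caught by its specific handler, not TypeError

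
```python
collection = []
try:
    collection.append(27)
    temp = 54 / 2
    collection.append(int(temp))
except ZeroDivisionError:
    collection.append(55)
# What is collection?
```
[27, 27]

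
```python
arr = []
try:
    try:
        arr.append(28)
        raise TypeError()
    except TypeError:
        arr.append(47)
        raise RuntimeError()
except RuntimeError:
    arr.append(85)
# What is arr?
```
[28, 47, 85]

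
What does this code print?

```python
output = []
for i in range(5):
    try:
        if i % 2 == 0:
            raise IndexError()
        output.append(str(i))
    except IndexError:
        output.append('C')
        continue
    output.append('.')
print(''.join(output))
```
C1.C3.C

continue in except skips rest of loop body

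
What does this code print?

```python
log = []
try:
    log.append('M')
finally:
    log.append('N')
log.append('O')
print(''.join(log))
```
MNO

try/finally without except, no exception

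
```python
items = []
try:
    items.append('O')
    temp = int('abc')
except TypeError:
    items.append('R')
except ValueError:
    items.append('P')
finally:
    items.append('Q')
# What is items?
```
['O', 'P', 'Q']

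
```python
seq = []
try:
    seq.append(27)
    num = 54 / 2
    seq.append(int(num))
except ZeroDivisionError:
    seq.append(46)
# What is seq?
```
[27, 27]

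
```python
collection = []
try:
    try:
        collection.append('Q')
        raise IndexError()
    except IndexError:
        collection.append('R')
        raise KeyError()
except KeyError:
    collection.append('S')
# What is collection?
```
['Q', 'R', 'S']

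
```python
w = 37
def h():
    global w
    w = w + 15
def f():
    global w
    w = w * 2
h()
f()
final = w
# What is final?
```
104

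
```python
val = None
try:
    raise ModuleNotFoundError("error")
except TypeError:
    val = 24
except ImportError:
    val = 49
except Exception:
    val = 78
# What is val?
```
49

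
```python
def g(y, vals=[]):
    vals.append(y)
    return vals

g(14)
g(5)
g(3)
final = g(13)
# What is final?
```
[14, 5, 3, 13]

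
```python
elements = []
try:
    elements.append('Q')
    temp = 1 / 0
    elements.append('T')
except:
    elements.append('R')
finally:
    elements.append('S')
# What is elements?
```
['Q', 'R', 'S']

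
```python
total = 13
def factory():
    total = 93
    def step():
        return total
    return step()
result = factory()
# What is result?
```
93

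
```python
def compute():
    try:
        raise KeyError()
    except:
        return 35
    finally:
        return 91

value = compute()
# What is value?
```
91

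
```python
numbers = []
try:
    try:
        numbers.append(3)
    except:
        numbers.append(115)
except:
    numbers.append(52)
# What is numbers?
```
[3]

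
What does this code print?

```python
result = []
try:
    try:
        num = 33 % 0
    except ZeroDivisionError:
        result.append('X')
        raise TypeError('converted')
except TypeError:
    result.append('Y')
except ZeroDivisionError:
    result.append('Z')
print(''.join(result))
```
XY

New TypeError raised, caught by outer TypeError handler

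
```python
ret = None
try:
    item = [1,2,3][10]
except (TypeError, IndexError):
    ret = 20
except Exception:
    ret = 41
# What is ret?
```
20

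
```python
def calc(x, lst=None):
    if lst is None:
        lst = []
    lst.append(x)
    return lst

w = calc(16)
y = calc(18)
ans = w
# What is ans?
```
[16]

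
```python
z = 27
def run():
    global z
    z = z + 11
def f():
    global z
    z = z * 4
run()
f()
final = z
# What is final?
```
152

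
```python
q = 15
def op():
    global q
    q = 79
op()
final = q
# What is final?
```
79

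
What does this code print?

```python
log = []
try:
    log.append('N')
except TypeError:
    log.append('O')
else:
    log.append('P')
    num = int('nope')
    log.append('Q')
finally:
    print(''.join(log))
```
NP

Try succeeds, else appends 'P', ValueError in else is uncaught, finally prints before exception propagates ('Q' never appended)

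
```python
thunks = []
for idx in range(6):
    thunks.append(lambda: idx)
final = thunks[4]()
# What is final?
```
5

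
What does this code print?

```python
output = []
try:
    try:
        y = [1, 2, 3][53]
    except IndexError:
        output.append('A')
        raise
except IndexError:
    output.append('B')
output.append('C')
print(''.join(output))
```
ABC

raise without argument re-raises current exception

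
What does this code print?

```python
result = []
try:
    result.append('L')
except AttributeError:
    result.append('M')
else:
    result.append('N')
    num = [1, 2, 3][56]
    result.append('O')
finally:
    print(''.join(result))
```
LN

Try succeeds, else appends 'N', IndexError in else is uncaught, finally prints before exception propagates ('O' never appended)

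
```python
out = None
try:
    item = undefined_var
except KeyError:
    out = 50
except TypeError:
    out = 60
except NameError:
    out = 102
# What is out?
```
102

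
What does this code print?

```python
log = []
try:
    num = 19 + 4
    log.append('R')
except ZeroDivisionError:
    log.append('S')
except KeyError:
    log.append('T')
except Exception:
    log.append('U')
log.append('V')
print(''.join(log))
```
RV

No exception, try block completes normally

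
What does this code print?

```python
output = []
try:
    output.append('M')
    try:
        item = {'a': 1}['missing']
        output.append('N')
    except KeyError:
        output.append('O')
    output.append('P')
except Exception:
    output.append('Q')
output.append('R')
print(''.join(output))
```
MOPR

Inner exception caught by inner handler, outer continues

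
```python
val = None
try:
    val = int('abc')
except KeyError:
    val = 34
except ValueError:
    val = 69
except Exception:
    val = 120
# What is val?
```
69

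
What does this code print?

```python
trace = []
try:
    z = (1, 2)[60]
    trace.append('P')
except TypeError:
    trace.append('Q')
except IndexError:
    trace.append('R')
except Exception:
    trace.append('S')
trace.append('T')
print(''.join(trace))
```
RT

IndexError matches before generic Exception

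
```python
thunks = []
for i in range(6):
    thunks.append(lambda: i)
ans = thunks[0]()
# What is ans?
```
5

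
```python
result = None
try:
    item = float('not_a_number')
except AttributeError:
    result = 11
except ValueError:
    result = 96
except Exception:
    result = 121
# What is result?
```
96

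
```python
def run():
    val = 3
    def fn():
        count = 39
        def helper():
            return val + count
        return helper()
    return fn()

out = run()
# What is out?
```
42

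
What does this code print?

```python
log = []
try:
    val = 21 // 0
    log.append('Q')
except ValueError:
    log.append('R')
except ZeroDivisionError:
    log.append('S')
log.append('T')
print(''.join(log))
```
ST

ZeroDivisionError is caught by its specific handler, not ValueError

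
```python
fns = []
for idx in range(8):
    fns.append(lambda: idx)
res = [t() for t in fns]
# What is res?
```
[7, 7, 7, 7, 7, 7, 7, 7]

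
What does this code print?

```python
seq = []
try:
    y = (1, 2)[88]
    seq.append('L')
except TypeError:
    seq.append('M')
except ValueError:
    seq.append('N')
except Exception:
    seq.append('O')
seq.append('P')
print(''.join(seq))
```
OP

IndexError not specifically caught, falls to Exception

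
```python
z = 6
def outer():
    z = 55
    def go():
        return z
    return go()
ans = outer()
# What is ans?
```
55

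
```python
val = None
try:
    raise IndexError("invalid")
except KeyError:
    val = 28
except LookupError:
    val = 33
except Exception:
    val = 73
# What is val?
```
33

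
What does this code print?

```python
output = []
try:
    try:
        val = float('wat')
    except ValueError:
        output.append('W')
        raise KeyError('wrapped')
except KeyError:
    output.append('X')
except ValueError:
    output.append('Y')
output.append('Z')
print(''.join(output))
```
WXZ

KeyError raised and caught, original ValueError not re-raised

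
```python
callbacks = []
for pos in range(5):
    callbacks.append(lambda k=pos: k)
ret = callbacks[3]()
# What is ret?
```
3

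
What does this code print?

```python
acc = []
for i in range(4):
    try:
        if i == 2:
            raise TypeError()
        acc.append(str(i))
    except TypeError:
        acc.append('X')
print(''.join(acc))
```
01X3

Exception on i=2 caught, loop continues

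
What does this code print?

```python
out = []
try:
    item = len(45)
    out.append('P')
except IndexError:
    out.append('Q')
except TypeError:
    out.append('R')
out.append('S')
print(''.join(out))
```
RS

TypeError is caught by its specific handler, not IndexError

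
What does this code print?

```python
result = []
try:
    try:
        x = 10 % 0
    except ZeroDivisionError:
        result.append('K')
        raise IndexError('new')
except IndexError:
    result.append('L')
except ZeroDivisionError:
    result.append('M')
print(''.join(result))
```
KL

New IndexError raised, caught by outer IndexError handler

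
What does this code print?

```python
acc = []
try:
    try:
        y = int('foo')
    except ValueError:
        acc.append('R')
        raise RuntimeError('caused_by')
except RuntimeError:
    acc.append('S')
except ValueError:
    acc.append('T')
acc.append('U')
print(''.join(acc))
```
RSU

RuntimeError raised and caught, original ValueError not re-raised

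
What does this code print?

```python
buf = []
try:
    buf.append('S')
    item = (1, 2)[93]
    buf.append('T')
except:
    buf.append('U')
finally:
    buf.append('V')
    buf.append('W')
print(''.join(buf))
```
SUVW

Code before exception runs, then except, then all of finally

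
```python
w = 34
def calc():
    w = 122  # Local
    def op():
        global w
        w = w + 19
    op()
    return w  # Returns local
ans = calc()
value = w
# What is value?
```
53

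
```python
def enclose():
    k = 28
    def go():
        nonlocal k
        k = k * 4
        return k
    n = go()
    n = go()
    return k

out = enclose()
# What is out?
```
448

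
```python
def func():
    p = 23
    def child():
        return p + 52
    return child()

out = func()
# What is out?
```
75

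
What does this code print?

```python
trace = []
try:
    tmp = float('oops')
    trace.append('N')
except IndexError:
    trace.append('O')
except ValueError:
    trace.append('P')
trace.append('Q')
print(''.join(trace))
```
PQ

ValueError is caught by its specific handler, not IndexError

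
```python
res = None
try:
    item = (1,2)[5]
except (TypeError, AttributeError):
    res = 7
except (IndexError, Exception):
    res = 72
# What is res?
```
72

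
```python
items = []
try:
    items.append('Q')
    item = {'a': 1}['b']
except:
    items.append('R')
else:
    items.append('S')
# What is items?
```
['Q', 'R']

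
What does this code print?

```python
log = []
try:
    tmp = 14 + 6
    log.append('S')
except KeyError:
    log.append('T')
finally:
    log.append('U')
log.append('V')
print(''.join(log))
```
SUV

finally runs after normal execution too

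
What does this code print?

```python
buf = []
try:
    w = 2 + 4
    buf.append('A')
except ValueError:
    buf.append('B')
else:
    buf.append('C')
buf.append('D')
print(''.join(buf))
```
ACD

else block runs when no exception occurs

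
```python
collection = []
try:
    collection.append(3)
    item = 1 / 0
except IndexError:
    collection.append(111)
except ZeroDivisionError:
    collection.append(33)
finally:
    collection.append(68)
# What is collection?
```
[3, 33, 68]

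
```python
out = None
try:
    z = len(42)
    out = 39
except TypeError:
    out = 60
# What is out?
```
60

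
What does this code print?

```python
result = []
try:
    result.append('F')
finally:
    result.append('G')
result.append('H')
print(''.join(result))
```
FGH

try/finally without except, no exception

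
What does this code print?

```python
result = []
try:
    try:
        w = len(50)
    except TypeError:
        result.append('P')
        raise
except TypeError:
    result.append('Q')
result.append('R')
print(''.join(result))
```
PQR

raise without argument re-raises current exception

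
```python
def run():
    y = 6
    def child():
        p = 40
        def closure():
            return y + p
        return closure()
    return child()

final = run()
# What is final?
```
46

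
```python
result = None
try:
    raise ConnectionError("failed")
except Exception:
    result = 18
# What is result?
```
18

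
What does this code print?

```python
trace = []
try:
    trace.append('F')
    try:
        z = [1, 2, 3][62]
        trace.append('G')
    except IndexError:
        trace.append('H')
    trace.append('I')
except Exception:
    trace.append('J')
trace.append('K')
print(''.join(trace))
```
FHIK

Inner exception caught by inner handler, outer continues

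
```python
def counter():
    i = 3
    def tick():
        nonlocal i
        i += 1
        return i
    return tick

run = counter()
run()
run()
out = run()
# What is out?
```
6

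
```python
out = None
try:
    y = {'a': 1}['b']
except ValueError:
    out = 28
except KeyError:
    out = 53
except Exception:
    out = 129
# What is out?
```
53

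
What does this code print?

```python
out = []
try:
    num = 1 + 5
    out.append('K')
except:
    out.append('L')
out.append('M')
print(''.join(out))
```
KM

No exception, try block completes normally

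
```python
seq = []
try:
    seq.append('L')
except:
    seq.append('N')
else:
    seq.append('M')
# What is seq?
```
['L', 'M']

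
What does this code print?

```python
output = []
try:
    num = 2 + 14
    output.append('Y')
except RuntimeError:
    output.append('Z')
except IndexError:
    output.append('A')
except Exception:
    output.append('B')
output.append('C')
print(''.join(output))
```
YC

No exception, try block completes normally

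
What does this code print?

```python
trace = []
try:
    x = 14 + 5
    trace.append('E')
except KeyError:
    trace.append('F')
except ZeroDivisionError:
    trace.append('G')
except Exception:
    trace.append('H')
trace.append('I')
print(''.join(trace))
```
EI

No exception, try block completes normally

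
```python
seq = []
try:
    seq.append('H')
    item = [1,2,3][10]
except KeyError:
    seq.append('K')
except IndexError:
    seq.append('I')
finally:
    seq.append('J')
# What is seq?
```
['H', 'I', 'J']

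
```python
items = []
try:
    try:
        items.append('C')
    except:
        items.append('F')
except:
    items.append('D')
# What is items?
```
['C']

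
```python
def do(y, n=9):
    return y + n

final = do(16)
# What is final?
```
25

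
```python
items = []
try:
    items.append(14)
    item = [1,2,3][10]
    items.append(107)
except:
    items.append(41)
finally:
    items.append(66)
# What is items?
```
[14, 41, 66]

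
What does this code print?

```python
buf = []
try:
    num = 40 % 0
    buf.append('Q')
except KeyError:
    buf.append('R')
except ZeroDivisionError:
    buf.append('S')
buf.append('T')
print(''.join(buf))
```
ST

ZeroDivisionError is caught by its specific handler, not KeyError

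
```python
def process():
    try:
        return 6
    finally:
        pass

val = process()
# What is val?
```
6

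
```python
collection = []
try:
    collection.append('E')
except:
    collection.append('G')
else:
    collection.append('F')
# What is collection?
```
['E', 'F']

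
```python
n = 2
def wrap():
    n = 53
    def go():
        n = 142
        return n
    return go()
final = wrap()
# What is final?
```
142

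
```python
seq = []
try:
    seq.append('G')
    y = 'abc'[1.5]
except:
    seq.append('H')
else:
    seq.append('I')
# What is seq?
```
['G', 'H']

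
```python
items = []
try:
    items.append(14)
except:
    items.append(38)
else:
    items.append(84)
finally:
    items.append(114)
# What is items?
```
[14, 84, 114]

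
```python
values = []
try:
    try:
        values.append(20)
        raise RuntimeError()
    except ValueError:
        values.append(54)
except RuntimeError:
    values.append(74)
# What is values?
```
[20, 74]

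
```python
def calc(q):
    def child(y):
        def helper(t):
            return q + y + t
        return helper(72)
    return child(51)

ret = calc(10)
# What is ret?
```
133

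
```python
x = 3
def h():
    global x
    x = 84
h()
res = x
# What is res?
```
84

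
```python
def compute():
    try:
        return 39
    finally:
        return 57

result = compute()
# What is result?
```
57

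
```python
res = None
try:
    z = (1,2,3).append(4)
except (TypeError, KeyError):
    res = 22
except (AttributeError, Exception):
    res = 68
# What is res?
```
68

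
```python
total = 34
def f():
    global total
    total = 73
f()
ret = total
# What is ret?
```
73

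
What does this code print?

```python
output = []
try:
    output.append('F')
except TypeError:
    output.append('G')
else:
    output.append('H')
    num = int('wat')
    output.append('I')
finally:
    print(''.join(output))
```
FH

Try succeeds, else appends 'H', ValueError in else is uncaught, finally prints before exception propagates ('I' never appended)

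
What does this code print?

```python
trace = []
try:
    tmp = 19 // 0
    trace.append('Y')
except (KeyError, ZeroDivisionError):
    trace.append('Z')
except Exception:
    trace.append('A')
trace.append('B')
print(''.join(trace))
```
ZB

ZeroDivisionError matches tuple containing it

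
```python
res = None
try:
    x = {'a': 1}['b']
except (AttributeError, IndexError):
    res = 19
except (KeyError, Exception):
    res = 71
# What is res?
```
71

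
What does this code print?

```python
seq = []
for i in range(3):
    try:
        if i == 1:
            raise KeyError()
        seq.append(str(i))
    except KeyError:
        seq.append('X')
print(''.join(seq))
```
0X2

Exception on i=1 caught, loop continues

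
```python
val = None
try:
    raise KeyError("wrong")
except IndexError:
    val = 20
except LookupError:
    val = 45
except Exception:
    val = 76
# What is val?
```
45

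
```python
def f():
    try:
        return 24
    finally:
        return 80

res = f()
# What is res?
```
80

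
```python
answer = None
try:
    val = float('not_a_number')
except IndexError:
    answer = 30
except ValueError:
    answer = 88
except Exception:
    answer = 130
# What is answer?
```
88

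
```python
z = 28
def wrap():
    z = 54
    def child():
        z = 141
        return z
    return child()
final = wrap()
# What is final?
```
141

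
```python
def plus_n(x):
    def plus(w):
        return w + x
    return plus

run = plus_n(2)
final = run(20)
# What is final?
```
22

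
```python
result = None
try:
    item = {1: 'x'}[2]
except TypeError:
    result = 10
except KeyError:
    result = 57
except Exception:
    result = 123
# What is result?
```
57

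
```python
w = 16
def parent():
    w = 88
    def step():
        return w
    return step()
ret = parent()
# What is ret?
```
88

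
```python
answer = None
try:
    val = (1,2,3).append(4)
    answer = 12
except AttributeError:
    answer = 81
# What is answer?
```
81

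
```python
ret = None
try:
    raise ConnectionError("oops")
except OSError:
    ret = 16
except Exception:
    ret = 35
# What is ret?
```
16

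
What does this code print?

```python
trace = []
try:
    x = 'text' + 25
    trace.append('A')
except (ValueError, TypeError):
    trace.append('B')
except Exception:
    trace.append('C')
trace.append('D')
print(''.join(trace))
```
BD

TypeError matches tuple containing it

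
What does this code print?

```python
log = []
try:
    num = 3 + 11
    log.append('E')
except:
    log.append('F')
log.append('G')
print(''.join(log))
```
EG

No exception, try block completes normally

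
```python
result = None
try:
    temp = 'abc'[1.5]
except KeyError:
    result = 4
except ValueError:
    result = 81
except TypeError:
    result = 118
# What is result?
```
118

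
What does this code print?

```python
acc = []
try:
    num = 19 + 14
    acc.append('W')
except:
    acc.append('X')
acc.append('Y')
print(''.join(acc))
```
WY

No exception, try block completes normally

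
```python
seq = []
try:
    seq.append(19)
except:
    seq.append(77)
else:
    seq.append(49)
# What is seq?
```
[19, 49]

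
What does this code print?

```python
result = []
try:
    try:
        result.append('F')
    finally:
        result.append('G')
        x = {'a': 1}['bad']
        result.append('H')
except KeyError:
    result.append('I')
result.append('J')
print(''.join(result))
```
FGIJ

Exception in inner finally caught by outer except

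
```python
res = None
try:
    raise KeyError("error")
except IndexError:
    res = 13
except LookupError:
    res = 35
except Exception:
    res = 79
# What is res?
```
35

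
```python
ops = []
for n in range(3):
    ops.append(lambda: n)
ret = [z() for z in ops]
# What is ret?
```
[2, 2, 2]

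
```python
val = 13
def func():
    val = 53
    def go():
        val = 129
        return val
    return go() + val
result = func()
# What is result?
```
182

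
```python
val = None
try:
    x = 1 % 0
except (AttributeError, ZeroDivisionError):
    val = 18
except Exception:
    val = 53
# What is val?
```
18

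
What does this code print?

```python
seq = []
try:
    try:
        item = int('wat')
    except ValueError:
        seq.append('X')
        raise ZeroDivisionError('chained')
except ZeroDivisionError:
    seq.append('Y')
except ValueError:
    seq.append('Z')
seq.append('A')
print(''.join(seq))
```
XYA

ZeroDivisionError raised and caught, original ValueError not re-raised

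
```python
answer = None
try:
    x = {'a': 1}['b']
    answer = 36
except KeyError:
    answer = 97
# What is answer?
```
97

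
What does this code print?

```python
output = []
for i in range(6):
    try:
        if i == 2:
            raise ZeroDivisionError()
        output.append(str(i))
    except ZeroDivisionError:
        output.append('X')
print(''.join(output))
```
01X345

Exception on i=2 caught, loop continues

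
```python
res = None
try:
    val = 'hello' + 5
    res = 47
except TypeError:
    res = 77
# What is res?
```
77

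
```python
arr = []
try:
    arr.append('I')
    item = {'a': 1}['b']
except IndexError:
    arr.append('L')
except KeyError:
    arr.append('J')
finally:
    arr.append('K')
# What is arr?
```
['I', 'J', 'K']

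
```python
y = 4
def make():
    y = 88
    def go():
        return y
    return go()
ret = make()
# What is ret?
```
88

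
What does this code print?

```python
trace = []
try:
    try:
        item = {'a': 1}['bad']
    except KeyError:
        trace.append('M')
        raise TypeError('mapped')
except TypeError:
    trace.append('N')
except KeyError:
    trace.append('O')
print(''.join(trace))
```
MN

New TypeError raised, caught by outer TypeError handler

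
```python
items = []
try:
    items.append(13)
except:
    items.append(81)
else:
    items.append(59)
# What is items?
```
[13, 59]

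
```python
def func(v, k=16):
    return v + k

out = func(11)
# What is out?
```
27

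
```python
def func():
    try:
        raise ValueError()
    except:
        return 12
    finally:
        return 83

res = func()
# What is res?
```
83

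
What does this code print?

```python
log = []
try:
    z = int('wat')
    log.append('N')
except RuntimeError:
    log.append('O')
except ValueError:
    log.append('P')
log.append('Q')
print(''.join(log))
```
PQ

ValueError is caught by its specific handler, not RuntimeError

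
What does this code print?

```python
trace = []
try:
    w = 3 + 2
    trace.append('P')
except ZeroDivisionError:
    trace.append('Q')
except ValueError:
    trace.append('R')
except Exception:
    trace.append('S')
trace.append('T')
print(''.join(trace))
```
PT

No exception, try block completes normally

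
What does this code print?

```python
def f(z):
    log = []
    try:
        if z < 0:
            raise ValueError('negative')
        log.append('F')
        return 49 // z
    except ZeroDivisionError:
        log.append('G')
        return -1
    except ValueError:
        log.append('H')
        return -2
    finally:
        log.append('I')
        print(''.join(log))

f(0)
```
FGI

z=0 causes ZeroDivisionError, caught, finally prints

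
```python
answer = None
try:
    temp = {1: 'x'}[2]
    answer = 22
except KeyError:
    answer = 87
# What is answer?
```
87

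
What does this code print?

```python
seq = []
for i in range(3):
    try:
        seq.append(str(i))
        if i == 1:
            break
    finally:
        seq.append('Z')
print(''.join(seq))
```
0Z1Z

finally runs even when breaking out of loop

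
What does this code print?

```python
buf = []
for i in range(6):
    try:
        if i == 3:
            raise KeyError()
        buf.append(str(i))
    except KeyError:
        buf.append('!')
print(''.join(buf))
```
012!45

Exception on i=3 caught, loop continues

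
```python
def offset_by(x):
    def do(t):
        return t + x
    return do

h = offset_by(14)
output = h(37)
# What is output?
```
51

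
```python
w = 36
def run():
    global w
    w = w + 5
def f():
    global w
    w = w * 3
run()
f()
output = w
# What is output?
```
123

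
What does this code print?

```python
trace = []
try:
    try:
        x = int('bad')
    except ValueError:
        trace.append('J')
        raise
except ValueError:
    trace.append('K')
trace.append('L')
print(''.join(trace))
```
JKL

raise without argument re-raises current exception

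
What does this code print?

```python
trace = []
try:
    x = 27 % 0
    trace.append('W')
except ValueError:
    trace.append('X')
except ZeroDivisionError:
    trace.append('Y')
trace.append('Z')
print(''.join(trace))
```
YZ

ZeroDivisionError is caught by its specific handler, not ValueError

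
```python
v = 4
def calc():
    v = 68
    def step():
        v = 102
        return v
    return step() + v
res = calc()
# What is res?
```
170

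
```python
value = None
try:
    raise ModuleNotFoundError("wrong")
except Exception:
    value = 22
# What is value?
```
22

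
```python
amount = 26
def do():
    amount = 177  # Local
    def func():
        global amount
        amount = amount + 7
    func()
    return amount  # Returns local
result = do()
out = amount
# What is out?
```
33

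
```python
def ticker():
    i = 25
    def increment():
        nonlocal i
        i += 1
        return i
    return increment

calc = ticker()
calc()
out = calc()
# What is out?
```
27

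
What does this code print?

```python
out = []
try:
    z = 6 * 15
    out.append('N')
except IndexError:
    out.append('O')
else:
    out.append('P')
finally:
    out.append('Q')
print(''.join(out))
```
NPQ

else runs before finally when no exception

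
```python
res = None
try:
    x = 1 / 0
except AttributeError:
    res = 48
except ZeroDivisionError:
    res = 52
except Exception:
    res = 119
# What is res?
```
52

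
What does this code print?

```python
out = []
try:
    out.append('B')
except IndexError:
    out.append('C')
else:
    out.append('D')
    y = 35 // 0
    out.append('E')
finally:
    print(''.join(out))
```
BD

Try succeeds, else appends 'D', ZeroDivisionError in else is uncaught, finally prints before exception propagates ('E' never appended)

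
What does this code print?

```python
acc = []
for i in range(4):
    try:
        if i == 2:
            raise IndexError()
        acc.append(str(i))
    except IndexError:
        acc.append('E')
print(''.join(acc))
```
01E3

Exception on i=2 caught, loop continues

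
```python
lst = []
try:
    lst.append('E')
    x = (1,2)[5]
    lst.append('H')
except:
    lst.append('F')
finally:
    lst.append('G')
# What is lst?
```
['E', 'F', 'G']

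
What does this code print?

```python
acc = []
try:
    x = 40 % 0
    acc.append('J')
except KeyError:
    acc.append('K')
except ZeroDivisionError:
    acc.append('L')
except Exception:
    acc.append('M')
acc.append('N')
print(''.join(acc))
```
LN

ZeroDivisionError matches before generic Exception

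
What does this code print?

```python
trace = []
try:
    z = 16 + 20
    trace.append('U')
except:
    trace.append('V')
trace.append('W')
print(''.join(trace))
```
UW

No exception, try block completes normally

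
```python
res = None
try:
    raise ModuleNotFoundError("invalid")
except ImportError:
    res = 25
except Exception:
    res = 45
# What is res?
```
25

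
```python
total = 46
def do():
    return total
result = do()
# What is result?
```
46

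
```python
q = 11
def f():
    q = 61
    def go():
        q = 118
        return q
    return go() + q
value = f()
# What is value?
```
179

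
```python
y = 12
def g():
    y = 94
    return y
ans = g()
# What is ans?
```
94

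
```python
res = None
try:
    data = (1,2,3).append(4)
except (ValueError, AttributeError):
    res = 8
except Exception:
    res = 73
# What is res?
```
8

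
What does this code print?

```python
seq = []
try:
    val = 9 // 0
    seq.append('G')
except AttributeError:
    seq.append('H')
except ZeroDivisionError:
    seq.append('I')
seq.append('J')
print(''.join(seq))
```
IJ

ZeroDivisionError is caught by its specific handler, not AttributeError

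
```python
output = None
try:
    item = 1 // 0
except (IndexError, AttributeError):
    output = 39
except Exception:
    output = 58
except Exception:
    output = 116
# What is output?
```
58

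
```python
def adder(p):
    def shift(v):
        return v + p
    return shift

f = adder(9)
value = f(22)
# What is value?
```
31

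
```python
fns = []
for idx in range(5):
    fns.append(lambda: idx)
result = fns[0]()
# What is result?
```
4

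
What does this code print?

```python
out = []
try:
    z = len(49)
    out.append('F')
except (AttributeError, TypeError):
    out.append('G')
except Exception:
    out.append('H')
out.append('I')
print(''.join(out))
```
GI

TypeError matches tuple containing it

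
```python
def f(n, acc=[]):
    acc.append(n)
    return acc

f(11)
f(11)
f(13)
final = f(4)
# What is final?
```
[11, 11, 13, 4]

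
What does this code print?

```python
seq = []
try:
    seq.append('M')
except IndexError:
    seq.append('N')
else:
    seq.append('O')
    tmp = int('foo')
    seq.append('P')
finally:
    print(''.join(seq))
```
MO

Try succeeds, else appends 'O', ValueError in else is uncaught, finally prints before exception propagates ('P' never appended)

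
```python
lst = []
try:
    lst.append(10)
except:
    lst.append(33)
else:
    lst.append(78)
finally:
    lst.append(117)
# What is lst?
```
[10, 78, 117]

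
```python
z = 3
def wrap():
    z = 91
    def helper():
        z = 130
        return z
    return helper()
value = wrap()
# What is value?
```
130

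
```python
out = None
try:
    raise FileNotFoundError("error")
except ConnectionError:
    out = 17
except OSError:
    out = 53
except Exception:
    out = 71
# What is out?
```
53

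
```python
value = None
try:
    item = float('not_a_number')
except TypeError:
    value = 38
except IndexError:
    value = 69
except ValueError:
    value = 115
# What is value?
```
115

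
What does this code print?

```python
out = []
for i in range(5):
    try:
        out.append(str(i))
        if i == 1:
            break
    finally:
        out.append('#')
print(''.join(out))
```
0#1#

finally runs even when breaking out of loop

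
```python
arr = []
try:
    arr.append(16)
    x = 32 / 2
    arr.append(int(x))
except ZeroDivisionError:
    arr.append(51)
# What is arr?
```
[16, 16]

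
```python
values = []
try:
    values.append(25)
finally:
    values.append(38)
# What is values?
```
[25, 38]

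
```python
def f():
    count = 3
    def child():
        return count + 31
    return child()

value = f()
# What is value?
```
34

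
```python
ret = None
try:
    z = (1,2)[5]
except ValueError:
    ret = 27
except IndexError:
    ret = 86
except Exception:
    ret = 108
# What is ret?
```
86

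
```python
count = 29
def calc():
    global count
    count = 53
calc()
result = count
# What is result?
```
53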